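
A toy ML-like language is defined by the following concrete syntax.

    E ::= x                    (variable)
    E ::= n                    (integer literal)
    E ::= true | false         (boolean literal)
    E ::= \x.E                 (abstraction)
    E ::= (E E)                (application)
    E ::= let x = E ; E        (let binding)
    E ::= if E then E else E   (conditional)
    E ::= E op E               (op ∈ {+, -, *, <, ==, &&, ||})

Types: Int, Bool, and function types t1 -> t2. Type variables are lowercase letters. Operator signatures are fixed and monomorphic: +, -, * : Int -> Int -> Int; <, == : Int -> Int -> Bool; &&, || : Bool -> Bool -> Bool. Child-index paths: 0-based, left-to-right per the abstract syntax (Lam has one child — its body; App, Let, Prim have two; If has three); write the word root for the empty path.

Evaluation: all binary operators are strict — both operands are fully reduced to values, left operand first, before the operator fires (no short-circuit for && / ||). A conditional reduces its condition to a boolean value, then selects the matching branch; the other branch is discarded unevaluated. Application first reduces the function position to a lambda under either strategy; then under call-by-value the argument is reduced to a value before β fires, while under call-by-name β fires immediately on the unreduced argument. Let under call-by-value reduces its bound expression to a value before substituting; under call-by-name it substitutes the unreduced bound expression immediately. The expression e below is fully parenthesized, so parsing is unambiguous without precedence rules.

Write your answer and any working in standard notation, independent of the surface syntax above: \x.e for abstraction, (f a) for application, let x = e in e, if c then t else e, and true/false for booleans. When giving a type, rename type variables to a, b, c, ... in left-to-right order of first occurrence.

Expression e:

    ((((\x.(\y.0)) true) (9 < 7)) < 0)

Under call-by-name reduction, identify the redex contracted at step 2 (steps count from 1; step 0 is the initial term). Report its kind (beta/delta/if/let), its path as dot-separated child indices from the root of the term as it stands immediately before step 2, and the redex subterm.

Answer: beta at 0 : ((\y.0) (9 < 7))

Trace:
step 0: ((((\x.(\y.0)) true) (9 < 7)) < 0)
step 1: [beta@0.0] (((\y.0) (9 < 7)) < 0)
step 2: [beta@0] (0 < 0)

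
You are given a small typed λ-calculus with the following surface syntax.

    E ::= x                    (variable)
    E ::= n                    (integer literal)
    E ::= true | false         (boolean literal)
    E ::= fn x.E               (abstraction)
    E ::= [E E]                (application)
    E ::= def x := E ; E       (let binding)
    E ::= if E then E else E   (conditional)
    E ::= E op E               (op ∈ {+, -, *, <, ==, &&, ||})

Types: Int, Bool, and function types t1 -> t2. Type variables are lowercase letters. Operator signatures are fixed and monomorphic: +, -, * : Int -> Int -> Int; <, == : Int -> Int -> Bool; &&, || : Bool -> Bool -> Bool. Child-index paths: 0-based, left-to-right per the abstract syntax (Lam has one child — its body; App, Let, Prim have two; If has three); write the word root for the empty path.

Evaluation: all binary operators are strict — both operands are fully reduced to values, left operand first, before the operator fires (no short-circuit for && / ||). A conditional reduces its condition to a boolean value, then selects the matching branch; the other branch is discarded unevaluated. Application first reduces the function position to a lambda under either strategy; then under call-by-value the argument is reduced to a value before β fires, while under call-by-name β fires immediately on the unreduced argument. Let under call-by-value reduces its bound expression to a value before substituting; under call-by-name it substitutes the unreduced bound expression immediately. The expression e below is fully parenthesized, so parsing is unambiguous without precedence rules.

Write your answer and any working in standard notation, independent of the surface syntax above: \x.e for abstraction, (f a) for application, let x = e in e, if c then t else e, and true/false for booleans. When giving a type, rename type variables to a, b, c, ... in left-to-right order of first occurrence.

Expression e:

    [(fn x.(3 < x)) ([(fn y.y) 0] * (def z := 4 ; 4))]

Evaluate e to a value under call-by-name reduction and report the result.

Answer: false

Derivation:
step 0: ((\x.(3 < x)) (((\y.y) 0) * (let z = 4 in 4)))
step 1: [beta@root] (3 < (((\y.y) 0) * (let z = 4 in 4)))
step 2: [beta@1.0] (3 < (0 * (let z = 4 in 4)))
step 3: [let@1.1] (3 < (0 * 4))
step 4: [delta@1] (3 < 0)
step 5: [delta@root] false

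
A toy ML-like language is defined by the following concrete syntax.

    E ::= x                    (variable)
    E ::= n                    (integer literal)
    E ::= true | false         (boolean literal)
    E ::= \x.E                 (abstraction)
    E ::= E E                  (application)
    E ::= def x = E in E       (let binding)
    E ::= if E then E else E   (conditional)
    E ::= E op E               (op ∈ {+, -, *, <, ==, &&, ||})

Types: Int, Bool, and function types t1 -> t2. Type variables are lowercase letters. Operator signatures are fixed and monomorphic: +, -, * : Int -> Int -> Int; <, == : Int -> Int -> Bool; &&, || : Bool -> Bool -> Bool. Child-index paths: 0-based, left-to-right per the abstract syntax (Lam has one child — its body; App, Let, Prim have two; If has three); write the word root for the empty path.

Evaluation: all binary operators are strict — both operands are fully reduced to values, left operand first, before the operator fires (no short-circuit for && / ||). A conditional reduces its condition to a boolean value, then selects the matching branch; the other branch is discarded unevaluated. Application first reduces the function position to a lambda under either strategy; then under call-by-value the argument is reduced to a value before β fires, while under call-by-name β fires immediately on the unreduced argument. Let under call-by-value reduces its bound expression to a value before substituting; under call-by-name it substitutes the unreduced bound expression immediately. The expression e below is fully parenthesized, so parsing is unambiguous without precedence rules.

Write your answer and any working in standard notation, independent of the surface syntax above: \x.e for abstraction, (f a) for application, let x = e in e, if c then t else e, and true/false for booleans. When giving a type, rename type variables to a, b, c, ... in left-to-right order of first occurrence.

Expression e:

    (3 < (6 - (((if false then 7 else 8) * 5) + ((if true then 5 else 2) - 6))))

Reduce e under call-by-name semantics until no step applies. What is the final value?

Trace:
step 0: (3 < (6 - (((if false then 7 else 8) * 5) + ((if true then 5 else 2) - 6))))
step 1: [if@1.1.0.0] (3 < (6 - ((8 * 5) + ((if true then 5 else 2) - 6))))
step 2: [delta@1.1.0] (3 < (6 - (40 + ((if true then 5 else 2) - 6))))
step 3: [if@1.1.1.0] (3 < (6 - (40 + (5 - 6))))
step 4: [delta@1.1.1] (3 < (6 - (40 + -1)))
step 5: [delta@1.1] (3 < (6 - 39))
step 6: [delta@1] (3 < -33)
step 7: [delta@root] false

Answer: false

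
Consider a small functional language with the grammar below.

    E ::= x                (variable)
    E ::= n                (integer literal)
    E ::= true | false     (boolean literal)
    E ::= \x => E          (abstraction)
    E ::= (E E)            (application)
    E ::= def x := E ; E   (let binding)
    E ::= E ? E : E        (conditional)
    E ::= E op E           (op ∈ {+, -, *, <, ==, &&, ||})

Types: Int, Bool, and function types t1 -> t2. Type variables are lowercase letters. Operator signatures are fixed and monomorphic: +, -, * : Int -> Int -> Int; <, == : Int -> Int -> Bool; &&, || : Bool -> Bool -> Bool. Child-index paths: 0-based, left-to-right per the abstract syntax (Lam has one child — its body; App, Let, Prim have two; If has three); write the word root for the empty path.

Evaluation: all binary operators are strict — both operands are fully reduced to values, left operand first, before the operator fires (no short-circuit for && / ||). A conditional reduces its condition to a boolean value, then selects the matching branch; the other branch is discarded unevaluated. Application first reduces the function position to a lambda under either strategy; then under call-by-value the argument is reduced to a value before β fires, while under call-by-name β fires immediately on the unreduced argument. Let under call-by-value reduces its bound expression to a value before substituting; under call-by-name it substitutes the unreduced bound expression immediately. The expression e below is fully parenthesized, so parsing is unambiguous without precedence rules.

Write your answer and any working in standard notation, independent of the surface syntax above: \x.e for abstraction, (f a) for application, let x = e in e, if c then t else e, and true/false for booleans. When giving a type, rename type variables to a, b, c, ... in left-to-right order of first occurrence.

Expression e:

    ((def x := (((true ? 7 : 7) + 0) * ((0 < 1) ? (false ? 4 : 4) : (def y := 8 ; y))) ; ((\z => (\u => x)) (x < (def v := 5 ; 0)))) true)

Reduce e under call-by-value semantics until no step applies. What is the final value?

Trace:
step 0: ((let x = (((if true then 7 else 7) + 0) * (if (0 < 1) then (if false then 4 else 4) else (let y = 8 in y))) in ((\z.(\u.x)) (x < (let v = 5 in 0)))) true)
step 1: [if@0.0.0.0] ((let x = ((7 + 0) * (if (0 < 1) then (if false then 4 else 4) else (let y = 8 in y))) in ((\z.(\u.x)) (x < (let v = 5 in 0)))) true)
step 2: [delta@0.0.0] ((let x = (7 * (if (0 < 1) then (if false then 4 else 4) else (let y = 8 in y))) in ((\z.(\u.x)) (x < (let v = 5 in 0)))) true)
step 3: [delta@0.0.1.0] ((let x = (7 * (if true then (if false then 4 else 4) else (let y = 8 in y))) in ((\z.(\u.x)) (x < (let v = 5 in 0)))) true)
step 4: [if@0.0.1] ((let x = (7 * (if false then 4 else 4)) in ((\z.(\u.x)) (x < (let v = 5 in 0)))) true)
step 5: [if@0.0.1] ((let x = (7 * 4) in ((\z.(\u.x)) (x < (let v = 5 in 0)))) true)
step 6: [delta@0.0] ((let x = 28 in ((\z.(\u.x)) (x < (let v = 5 in 0)))) true)
step 7: [let@0] (((\z.(\u.28)) (28 < (let v = 5 in 0))) true)
step 8: [let@0.1.1] (((\z.(\u.28)) (28 < 0)) true)
step 9: [delta@0.1] (((\z.(\u.28)) false) true)
step 10: [beta@0] ((\u.28) true)
step 11: [beta@root] 28

Answer: 28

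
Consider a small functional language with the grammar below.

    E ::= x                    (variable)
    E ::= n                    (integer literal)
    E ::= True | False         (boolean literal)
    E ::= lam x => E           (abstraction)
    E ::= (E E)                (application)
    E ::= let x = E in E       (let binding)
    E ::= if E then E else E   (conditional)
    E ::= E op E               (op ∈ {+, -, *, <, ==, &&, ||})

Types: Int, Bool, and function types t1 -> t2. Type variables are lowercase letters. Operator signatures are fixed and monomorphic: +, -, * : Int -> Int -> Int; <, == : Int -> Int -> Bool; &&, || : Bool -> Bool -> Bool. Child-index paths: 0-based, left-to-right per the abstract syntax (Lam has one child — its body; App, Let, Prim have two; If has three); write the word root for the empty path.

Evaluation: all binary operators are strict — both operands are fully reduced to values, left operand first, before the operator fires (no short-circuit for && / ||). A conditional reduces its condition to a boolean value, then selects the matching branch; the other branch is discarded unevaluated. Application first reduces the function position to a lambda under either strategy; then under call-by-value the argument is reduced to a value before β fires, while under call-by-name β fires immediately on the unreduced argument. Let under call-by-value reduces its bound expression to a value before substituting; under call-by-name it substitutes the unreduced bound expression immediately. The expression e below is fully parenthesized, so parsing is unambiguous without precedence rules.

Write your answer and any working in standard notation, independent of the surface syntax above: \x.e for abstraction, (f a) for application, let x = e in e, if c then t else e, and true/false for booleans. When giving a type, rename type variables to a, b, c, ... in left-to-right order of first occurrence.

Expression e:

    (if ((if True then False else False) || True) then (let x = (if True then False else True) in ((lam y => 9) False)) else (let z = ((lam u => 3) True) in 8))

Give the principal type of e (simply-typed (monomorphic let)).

Working:
  unify Bool ~ Bool
  unify Bool ~ Bool
  unify Bool ~ Bool
  unify Bool ~ Bool
  unify Bool ~ Bool
  unify Bool ~ Bool
  unify Bool ~ Bool
let x : Bool
\y._ : a -> Int
  unify a -> Int ~ Bool -> b
  unify a ~ Bool
  unify Int ~ b
_ _ : Int
\u._ : c -> Int
  unify c -> Int ~ Bool -> d
  unify c ~ Bool
  unify Int ~ d
_ _ : Int
let z : Int
  unify Int ~ Int

Answer: Int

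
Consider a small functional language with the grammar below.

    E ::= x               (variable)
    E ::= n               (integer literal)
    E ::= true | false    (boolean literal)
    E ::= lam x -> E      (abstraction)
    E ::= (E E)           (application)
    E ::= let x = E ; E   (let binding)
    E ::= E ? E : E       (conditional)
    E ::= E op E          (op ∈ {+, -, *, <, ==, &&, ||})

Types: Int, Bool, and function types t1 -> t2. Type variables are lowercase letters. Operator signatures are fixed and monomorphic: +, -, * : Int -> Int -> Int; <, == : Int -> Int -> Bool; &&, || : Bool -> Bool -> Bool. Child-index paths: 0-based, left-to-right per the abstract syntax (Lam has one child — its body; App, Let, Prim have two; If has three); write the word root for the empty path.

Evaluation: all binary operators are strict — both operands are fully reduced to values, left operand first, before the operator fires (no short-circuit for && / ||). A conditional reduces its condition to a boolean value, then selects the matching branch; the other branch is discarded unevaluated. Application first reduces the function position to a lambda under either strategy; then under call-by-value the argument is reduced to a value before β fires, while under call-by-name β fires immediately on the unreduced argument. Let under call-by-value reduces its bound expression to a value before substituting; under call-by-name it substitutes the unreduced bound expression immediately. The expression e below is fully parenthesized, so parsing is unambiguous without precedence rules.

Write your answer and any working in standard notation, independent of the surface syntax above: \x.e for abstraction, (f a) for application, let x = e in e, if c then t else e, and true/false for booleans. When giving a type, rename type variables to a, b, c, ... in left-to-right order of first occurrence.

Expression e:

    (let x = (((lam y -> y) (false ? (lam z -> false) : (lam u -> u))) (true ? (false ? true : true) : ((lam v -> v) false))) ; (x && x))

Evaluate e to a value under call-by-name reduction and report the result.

Answer: true

Working:
step 0: (let x = (((\y.y) (if false then (\z.false) else (\u.u))) (if true then (if false then true else true) else ((\v.v) false))) in (x && x))
step 1: [let@root] ((((\y.y) (if false then (\z.false) else (\u.u))) (if true then (if false then true else true) else ((\v.v) false))) && (((\y.y) (if false then (\z.false) else (\u.u))) (if true then (if false then true else true) else ((\v.v) false))))
step 2: [beta@0.0] (((if false then (\z.false) else (\u.u)) (if true then (if false then true else true) else ((\v.v) false))) && (((\y.y) (if false then (\z.false) else (\u.u))) (if true then (if false then true else true) else ((\v.v) false))))
step 3: [if@0.0] (((\u.u) (if true then (if false then true else true) else ((\v.v) false))) && (((\y.y) (if false then (\z.false) else (\u.u))) (if true then (if false then true else true) else ((\v.v) false))))
step 4: [beta@0] ((if true then (if false then true else true) else ((\v.v) false)) && (((\y.y) (if false then (\z.false) else (\u.u))) (if true then (if false then true else true) else ((\v.v) false))))
step 5: [if@0] ((if false then true else true) && (((\y.y) (if false then (\z.false) else (\u.u))) (if true then (if false then true else true) else ((\v.v) false))))
step 6: [if@0] (true && (((\y.y) (if false then (\z.false) else (\u.u))) (if true then (if false then true else true) else ((\v.v) false))))
step 7: [beta@1.0] (true && ((if false then (\z.false) else (\u.u)) (if true then (if false then true else true) else ((\v.v) false))))
step 8: [if@1.0] (true && ((\u.u) (if true then (if false then true else true) else ((\v.v) false))))
step 9: [beta@1] (true && (if true then (if false then true else true) else ((\v.v) false)))
step 10: [if@1] (true && (if false then true else true))
step 11: [if@1] (true && true)
step 12: [delta@root] true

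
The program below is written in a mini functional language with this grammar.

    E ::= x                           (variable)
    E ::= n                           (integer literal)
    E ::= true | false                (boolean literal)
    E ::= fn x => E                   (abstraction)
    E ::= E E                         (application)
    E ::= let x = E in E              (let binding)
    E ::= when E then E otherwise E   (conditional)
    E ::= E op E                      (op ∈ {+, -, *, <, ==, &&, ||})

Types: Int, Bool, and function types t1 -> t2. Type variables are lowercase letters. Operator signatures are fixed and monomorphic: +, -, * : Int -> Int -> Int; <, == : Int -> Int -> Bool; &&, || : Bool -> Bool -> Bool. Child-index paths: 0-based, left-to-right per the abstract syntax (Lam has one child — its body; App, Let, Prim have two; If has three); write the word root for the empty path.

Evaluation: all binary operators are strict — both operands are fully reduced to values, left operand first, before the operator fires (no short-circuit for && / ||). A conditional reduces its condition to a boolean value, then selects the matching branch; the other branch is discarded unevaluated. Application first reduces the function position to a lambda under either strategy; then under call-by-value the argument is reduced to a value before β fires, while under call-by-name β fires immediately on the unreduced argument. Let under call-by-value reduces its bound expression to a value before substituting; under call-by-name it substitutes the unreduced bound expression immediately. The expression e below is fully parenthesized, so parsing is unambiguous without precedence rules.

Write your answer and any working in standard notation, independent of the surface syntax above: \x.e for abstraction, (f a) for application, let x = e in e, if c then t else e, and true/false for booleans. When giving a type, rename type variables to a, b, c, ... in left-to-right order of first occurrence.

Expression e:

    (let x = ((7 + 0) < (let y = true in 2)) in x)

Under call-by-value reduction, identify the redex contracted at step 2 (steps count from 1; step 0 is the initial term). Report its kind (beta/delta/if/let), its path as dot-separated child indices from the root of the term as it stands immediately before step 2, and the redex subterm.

Working:
step 0: (let x = ((7 + 0) < (let y = true in 2)) in x)
step 1: [delta@0.0] (let x = (7 < (let y = true in 2)) in x)
step 2: [let@0.1] (let x = (7 < 2) in x)

Answer: let at 0.1 : (let y = true in 2)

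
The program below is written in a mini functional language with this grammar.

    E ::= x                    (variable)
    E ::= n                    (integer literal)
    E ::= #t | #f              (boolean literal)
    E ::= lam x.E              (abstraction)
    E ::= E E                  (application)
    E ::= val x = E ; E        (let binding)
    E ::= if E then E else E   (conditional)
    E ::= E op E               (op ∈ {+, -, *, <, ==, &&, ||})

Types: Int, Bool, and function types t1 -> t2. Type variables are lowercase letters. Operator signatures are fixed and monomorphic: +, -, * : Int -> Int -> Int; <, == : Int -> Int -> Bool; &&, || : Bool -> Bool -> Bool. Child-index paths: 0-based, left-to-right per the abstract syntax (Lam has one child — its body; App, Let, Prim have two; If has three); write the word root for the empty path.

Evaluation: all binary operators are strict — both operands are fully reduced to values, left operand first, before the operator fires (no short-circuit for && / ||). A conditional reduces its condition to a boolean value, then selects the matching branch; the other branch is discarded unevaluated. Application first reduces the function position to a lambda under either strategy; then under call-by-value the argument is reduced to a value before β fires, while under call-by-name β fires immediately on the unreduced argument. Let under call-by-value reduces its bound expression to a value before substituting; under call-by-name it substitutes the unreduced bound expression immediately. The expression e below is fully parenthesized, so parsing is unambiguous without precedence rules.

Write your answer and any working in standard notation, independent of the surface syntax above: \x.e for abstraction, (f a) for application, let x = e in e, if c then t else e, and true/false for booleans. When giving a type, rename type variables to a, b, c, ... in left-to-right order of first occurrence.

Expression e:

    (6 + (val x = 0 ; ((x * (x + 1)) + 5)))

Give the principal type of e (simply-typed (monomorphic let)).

Derivation:
  unify Int ~ Int
let x : Int
x : Int
  unify Int ~ Int
x : Int
  unify Int ~ Int
  unify Int ~ Int
  unify Int ~ Int
  unify Int ~ Int
  unify Int ~ Int
  unify Int ~ Int

Answer: Int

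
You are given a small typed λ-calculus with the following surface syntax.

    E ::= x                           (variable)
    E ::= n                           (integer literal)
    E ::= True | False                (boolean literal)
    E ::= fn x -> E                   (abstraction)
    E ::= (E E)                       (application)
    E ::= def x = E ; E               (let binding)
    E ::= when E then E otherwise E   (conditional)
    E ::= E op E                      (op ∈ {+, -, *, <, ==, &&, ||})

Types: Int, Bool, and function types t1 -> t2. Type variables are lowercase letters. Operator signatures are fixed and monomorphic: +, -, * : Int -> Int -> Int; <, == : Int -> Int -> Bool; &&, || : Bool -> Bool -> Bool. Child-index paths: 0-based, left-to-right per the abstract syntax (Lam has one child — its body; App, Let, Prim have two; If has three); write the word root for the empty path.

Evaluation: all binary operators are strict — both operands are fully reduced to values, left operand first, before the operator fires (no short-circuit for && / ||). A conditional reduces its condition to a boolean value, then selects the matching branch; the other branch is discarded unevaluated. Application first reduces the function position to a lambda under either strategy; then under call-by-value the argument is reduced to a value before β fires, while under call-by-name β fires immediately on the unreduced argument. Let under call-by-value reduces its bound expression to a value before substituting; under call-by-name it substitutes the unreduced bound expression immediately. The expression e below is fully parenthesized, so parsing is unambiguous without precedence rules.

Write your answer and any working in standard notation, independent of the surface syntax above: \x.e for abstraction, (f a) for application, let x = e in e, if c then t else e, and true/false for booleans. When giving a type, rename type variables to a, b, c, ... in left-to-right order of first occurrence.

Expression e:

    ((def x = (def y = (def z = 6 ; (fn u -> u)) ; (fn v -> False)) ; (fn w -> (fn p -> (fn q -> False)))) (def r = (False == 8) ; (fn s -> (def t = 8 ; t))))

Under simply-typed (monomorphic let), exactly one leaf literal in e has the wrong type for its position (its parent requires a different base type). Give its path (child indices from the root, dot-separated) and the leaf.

Working:
let z : Int
u : a
\u._ : a -> a
let y : a -> a
\v._ : b -> Bool
let x : b -> Bool
\q._ : e -> Bool
\p._ : d -> e -> Bool
\w._ : c -> d -> e -> Bool
  unify Bool ~ Int
  FAIL: mismatch Bool ~ Int

Answer: 1.0.0 : false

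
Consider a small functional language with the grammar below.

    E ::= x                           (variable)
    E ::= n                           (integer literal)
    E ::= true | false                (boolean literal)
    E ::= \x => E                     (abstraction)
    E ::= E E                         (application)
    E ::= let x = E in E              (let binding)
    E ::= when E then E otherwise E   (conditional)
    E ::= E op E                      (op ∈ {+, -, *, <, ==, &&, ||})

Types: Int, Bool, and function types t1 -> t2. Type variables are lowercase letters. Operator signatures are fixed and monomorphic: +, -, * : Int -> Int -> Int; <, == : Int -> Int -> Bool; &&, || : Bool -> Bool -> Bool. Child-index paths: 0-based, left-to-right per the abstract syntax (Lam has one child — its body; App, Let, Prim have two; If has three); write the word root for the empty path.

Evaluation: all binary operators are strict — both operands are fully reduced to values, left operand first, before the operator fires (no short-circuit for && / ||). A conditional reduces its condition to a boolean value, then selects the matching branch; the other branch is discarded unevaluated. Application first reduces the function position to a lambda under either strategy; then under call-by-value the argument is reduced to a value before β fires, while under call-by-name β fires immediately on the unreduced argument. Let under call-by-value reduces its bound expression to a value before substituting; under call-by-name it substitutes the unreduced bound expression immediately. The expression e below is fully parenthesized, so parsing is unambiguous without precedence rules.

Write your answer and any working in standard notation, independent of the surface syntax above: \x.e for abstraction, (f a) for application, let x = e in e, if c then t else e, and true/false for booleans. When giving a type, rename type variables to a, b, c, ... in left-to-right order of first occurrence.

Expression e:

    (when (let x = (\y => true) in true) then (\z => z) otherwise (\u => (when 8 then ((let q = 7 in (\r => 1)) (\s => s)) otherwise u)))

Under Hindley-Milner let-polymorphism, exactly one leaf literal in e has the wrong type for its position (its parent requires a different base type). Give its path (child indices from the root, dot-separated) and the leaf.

Answer: 2.0.0 : 8

Trace:
\y._ : a -> Bool
let x : forall. a -> Bool
  unify Bool ~ Bool
z : b
\z._ : b -> b
  unify Int ~ Bool
  FAIL: mismatch Int ~ Bool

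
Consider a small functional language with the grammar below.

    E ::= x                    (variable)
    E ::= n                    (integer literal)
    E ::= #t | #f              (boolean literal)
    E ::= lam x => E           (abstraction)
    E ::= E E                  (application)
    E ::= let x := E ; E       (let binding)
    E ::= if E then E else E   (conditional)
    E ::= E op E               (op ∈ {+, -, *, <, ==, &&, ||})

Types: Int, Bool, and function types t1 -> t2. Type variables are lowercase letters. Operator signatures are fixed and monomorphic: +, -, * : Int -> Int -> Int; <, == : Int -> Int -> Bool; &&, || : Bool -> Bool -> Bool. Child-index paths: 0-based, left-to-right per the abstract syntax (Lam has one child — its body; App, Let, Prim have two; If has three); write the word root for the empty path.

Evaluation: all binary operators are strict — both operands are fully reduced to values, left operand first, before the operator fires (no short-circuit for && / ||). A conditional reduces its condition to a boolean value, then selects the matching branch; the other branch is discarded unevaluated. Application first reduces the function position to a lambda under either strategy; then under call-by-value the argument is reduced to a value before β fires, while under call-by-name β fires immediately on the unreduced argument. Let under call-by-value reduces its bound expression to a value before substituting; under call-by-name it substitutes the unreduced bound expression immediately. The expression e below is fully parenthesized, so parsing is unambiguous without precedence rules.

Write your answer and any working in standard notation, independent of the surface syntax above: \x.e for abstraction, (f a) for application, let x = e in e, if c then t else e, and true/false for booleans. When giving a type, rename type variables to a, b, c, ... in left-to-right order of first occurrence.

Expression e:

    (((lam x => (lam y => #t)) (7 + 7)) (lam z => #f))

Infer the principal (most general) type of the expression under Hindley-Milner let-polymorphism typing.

Trace:
\y._ : b -> Bool
\x._ : a -> b -> Bool
  unify Int ~ Int
  unify Int ~ Int
  unify a -> b -> Bool ~ Int -> c
  unify a ~ Int
  unify b -> Bool ~ c
_ _ : b -> Bool
\z._ : d -> Bool
  unify b -> Bool ~ (d -> Bool) -> e
  unify b ~ d -> Bool
  unify Bool ~ e
_ _ : Bool

Answer: Bool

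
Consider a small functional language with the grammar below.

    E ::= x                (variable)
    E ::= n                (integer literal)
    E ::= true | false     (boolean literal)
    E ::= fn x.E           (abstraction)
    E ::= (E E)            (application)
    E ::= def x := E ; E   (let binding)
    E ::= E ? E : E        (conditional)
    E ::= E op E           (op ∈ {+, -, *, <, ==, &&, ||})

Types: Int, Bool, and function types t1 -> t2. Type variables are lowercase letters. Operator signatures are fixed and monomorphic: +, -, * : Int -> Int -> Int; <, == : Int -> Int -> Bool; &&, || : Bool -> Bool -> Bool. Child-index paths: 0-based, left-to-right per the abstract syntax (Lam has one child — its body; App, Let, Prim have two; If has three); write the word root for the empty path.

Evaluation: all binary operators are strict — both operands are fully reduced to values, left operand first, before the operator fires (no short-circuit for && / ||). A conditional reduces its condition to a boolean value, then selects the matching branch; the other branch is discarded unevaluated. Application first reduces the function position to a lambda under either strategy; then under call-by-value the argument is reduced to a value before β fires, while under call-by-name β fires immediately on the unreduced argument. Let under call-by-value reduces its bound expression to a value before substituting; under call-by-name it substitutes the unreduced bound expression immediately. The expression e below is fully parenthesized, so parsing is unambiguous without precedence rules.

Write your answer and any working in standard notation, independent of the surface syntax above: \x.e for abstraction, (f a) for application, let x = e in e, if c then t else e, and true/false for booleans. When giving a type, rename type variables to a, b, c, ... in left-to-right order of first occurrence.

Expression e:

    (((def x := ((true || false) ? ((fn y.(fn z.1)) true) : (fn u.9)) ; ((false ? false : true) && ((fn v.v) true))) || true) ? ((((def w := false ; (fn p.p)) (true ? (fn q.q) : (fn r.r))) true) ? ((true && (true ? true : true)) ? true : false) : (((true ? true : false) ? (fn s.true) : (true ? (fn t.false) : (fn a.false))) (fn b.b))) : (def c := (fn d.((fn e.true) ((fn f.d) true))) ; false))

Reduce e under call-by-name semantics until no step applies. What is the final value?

Answer: true

Trace:
step 0: (if ((let x = (if (true || false) then ((\y.(\z.1)) true) else (\u.9)) in ((if false then false else true) && ((\v.v) true))) || true) then (if (((let w = false in (\p.p)) (if true then (\q.q) else (\r.r))) true) then (if (true && (if true then true else true)) then true else false) else ((if (if true then true else false) then (\s.true) else (if true then (\t.false) else (\a.false))) (\b.b))) else (let c = (\d.((\e.true) ((\f.d) true))) in false))
step 1: [let@0.0] (if (((if false then false else true) && ((\v.v) true)) || true) then (if (((let w = false in (\p.p)) (if true then (\q.q) else (\r.r))) true) then (if (true && (if true then true else true)) then true else false) else ((if (if true then true else false) then (\s.true) else (if true then (\t.false) else (\a.false))) (\b.b))) else (let c = (\d.((\e.true) ((\f.d) true))) in false))
step 2: [if@0.0.0] (if ((true && ((\v.v) true)) || true) then (if (((let w = false in (\p.p)) (if true then (\q.q) else (\r.r))) true) then (if (true && (if true then true else true)) then true else false) else ((if (if true then true else false) then (\s.true) else (if true then (\t.false) else (\a.false))) (\b.b))) else (let c = (\d.((\e.true) ((\f.d) true))) in false))
step 3: [beta@0.0.1] (if ((true && true) || true) then (if (((let w = false in (\p.p)) (if true then (\q.q) else (\r.r))) true) then (if (true && (if true then true else true)) then true else false) else ((if (if true then true else false) then (\s.true) else (if true then (\t.false) else (\a.false))) (\b.b))) else (let c = (\d.((\e.true) ((\f.d) true))) in false))
step 4: [delta@0.0] (if (true || true) then (if (((let w = false in (\p.p)) (if true then (\q.q) else (\r.r))) true) then (if (true && (if true then true else true)) then true else false) else ((if (if true then true else false) then (\s.true) else (if true then (\t.false) else (\a.false))) (\b.b))) else (let c = (\d.((\e.true) ((\f.d) true))) in false))
step 5: [delta@0] (if true then (if (((let w = false in (\p.p)) (if true then (\q.q) else (\r.r))) true) then (if (true && (if true then true else true)) then true else false) else ((if (if true then true else false) then (\s.true) else (if true then (\t.false) else (\a.false))) (\b.b))) else (let c = (\d.((\e.true) ((\f.d) true))) in false))
step 6: [if@root] (if (((let w = false in (\p.p)) (if true then (\q.q) else (\r.r))) true) then (if (true && (if true then true else true)) then true else false) else ((if (if true then true else false) then (\s.true) else (if true then (\t.false) else (\a.false))) (\b.b)))
step 7: [let@0.0.0] (if (((\p.p) (if true then (\q.q) else (\r.r))) true) then (if (true && (if true then true else true)) then true else false) else ((if (if true then true else false) then (\s.true) else (if true then (\t.false) else (\a.false))) (\b.b)))
step 8: [beta@0.0] (if ((if true then (\q.q) else (\r.r)) true) then (if (true && (if true then true else true)) then true else false) else ((if (if true then true else false) then (\s.true) else (if true then (\t.false) else (\a.false))) (\b.b)))
step 9: [if@0.0] (if ((\q.q) true) then (if (true && (if true then true else true)) then true else false) else ((if (if true then true else false) then (\s.true) else (if true then (\t.false) else (\a.false))) (\b.b)))
step 10: [beta@0] (if true then (if (true && (if true then true else true)) then true else false) else ((if (if true then true else false) then (\s.true) else (if true then (\t.false) else (\a.false))) (\b.b)))
step 11: [if@root] (if (true && (if true then true else true)) then true else false)
step 12: [if@0.1] (if (true && true) then true else false)
step 13: [delta@0] (if true then true else false)
step 14: [if@root] true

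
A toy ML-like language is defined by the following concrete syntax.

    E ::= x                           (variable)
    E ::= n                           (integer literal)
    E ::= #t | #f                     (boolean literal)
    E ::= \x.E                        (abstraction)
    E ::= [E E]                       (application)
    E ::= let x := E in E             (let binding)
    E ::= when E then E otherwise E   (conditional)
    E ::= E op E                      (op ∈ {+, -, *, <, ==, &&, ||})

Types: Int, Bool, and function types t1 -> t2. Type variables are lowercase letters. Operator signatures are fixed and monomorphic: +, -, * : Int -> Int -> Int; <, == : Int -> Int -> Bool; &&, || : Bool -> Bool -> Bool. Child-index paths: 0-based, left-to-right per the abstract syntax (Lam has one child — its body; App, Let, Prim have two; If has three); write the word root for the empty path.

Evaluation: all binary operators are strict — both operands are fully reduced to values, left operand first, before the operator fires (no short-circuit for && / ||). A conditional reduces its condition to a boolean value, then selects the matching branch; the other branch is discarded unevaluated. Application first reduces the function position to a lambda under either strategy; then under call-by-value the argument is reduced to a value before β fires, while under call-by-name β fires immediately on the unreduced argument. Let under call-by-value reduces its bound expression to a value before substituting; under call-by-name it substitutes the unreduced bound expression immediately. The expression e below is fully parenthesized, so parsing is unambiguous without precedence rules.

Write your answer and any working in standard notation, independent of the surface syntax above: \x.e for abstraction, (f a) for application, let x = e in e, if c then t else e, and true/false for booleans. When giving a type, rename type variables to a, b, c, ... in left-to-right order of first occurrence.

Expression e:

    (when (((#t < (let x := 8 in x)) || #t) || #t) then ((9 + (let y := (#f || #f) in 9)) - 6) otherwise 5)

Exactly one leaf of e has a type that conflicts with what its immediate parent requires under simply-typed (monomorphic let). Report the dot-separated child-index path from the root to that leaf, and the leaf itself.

Working:
  unify Bool ~ Int
  FAIL: mismatch Bool ~ Int

Answer: 0.0.0.0 : true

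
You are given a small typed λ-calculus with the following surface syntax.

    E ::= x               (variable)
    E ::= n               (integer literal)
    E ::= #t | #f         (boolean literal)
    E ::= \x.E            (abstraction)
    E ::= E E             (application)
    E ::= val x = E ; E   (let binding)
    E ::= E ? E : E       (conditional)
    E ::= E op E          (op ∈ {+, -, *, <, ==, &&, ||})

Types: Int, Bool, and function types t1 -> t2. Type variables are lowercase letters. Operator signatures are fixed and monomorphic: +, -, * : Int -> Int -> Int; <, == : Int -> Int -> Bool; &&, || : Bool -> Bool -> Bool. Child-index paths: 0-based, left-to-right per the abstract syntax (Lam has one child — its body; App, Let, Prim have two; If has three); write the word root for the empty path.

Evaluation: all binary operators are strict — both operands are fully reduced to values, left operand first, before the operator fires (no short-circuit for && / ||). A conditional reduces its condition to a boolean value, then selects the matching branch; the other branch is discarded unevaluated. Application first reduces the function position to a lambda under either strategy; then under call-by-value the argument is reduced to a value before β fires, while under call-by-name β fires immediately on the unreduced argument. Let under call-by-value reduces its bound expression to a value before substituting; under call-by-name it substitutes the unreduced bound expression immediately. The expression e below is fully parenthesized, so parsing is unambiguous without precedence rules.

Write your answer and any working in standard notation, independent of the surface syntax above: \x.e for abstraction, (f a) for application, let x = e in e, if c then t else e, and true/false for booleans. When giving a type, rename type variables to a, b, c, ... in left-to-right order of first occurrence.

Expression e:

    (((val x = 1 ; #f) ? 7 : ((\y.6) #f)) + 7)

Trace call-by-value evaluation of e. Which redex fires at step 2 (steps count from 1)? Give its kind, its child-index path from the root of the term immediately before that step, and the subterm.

Answer: if at 0 : (if false then 7 else ((\y.6) false))

Derivation:
step 0: ((if (let x = 1 in false) then 7 else ((\y.6) false)) + 7)
step 1: [let@0.0] ((if false then 7 else ((\y.6) false)) + 7)
step 2: [if@0] (((\y.6) false) + 7)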